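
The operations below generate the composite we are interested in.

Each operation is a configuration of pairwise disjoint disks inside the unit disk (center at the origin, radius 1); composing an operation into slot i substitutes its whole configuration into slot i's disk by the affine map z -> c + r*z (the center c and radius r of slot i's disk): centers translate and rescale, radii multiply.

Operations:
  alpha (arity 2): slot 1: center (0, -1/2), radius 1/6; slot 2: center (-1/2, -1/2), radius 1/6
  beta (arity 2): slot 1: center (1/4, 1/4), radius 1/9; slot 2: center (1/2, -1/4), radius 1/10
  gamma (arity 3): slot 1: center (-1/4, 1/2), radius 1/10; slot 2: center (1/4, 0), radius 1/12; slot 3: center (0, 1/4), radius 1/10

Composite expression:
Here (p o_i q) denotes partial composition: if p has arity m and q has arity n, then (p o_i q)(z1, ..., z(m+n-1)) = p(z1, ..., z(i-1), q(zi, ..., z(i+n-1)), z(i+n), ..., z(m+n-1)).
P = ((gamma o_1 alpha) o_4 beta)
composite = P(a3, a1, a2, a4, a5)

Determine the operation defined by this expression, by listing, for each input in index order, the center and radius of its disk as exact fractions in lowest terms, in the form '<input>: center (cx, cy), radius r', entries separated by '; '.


a1: center (-3/10, 9/20), radius 1/60; a2: center (1/4, 0), radius 1/12; a3: center (-1/4, 9/20), radius 1/60; a4: center (1/40, 11/40), radius 1/90; a5: center (1/20, 9/40), radius 1/100

Below gamma, radii multiply path by path; the a-disk centers shift.
input a3: applying the 2 nested substitutions gives center (-1/4, 9/20), radius 1/60
input a1: applying the 2 nested substitutions gives center (-3/10, 9/20), radius 1/60
input a2: applying the 1 nested substitution gives center (1/4, 0), radius 1/12
input a4: applying the 2 nested substitutions gives center (1/40, 11/40), radius 1/90
input a5: applying the 2 nested substitutions gives center (1/20, 9/40), radius 1/100


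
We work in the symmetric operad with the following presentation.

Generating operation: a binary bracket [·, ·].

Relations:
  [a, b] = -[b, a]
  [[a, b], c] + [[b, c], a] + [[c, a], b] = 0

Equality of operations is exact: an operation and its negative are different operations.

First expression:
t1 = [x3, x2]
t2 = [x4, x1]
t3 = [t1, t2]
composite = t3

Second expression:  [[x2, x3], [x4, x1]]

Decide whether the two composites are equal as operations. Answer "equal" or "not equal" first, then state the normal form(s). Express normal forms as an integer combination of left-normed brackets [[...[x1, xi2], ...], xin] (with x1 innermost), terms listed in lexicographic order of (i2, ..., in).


not equal: they reduce to -[[[x1, x4], x2], x3] + [[[x1, x4], x3], x2] and [[[x1, x4], x2], x3] - [[[x1, x4], x3], x2]

Reducing the first expression gives -[[[x1, x4], x2], x3] + [[[x1, x4], x3], x2]
Reducing the second expression gives [[[x1, x4], x2], x3] - [[[x1, x4], x3], x2]
Distinct normal forms: not equal.


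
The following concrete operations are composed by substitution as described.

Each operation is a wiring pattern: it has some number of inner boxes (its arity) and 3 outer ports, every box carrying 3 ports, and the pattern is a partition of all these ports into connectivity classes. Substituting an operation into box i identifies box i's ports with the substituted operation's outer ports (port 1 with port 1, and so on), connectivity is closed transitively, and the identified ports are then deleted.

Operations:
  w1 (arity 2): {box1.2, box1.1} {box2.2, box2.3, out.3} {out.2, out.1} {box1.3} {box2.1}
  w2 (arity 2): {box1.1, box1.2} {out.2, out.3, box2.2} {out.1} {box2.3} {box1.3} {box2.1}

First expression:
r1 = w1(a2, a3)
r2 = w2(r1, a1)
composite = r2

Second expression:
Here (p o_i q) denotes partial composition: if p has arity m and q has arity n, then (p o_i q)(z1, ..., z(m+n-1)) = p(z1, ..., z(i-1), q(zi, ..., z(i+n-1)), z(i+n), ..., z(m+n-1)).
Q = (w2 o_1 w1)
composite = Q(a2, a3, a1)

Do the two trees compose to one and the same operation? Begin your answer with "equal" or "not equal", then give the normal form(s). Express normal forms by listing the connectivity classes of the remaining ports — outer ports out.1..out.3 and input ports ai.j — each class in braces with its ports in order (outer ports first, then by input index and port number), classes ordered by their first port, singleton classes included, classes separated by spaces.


The first expression, normalized: {out.1} {out.2, out.3, a1.2} {a1.1} {a1.3} {a2.1, a2.2} {a2.3} {a3.1} {a3.2, a3.3}
The second expression, normalized: {out.1} {out.2, out.3, a1.2} {a1.1} {a1.3} {a2.1, a2.2} {a2.3} {a3.1} {a3.2, a3.3}
The normal forms match — equal.

equal; the common form is {out.1} {out.2, out.3, a1.2} {a1.1} {a1.3} {a2.1, a2.2} {a2.3} {a3.1} {a3.2, a3.3}


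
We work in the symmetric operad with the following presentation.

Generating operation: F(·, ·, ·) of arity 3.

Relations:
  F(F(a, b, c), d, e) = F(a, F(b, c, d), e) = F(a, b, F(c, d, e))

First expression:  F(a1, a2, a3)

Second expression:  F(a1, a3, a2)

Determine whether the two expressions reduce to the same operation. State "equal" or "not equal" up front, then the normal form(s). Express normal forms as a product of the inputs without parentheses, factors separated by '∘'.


not equal — first a1 ∘ a2 ∘ a3, second a1 ∘ a3 ∘ a2

Normal form of the first expression: a1 ∘ a2 ∘ a3
Normal form of the second expression: a1 ∘ a3 ∘ a2
The normal forms differ: not equal.


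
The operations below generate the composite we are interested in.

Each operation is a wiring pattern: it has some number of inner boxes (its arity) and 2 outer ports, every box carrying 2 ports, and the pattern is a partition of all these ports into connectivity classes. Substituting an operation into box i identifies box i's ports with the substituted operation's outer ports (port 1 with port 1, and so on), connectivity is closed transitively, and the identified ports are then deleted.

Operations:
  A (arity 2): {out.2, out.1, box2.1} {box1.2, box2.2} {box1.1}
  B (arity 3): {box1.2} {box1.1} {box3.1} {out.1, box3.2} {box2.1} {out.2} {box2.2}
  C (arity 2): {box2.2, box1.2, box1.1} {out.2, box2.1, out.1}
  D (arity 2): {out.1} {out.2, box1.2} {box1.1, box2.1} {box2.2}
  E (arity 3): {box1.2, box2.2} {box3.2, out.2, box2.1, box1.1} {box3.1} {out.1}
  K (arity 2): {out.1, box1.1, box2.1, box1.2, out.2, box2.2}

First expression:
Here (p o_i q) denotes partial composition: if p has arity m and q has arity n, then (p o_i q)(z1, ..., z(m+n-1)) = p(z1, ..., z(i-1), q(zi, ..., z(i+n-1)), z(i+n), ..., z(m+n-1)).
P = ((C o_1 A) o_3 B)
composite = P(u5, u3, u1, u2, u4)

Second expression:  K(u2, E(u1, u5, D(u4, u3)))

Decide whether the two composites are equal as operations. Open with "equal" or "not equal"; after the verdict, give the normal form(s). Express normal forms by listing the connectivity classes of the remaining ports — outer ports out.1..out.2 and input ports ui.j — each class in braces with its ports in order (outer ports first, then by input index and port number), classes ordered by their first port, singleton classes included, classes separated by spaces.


Normal form of the first expression: {out.1, out.2, u4.2} {u1.1} {u1.2} {u2.1} {u2.2} {u3.1} {u3.2, u5.2} {u4.1} {u5.1}
Normal form of the second expression: {out.1, out.2, u1.1, u2.1, u2.2, u4.2, u5.1} {u1.2, u5.2} {u3.1, u4.1} {u3.2}
They disagree, so not equal.

not equal — first {out.1, out.2, u4.2} {u1.1} {u1.2} {u2.1} {u2.2} {u3.1} {u3.2, u5.2} {u4.1} {u5.1}, second {out.1, out.2, u1.1, u2.1, u2.2, u4.2, u5.1} {u1.2, u5.2} {u3.1, u4.1} {u3.2}


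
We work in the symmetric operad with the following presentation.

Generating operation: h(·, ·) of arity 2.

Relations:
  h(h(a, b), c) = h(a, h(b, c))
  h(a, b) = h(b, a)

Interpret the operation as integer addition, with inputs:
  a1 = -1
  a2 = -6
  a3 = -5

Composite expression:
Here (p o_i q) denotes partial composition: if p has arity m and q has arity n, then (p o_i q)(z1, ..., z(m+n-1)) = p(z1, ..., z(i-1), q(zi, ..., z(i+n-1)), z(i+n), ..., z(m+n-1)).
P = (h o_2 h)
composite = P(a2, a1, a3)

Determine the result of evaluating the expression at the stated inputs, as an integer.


-12

h(a1, a3) = -6
h(a2, h(a1, a3)) = -12


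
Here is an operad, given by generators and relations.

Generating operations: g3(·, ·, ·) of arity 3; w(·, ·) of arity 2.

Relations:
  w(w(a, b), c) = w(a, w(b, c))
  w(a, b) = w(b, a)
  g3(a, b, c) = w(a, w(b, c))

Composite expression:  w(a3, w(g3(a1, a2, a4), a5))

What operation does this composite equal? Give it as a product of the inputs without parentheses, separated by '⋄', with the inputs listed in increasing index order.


a1 ⋄ a2 ⋄ a3 ⋄ a4 ⋄ a5

Key point: w commutes, so take the a-inputs in any fixed order.
g3(a1, a2, a4) collapses to a1 ⋄ a2 ⋄ a4
w(g3(a1, a2, a4), a5) collapses to a1 ⋄ a2 ⋄ a4 ⋄ a5
w(a3, w(g3(a1, a2, a4), a5)) collapses to a3 ⋄ a1 ⋄ a2 ⋄ a4 ⋄ a5
sorting the factors by input index: a1 ⋄ a2 ⋄ a3 ⋄ a4 ⋄ a5


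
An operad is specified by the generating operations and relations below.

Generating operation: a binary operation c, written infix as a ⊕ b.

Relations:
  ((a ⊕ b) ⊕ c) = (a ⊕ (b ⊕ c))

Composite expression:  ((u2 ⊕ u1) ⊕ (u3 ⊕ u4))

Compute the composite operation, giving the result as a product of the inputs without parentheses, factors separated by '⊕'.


u2 ⊕ u1 ⊕ u3 ⊕ u4

All parenthesizations of c agree; list the u-inputs left to right.
(u2 ⊕ u1) reduces to u2 ⊕ u1
(u3 ⊕ u4) reduces to u3 ⊕ u4
((u2 ⊕ u1) ⊕ (u3 ⊕ u4)) reduces to u2 ⊕ u1 ⊕ u3 ⊕ u4


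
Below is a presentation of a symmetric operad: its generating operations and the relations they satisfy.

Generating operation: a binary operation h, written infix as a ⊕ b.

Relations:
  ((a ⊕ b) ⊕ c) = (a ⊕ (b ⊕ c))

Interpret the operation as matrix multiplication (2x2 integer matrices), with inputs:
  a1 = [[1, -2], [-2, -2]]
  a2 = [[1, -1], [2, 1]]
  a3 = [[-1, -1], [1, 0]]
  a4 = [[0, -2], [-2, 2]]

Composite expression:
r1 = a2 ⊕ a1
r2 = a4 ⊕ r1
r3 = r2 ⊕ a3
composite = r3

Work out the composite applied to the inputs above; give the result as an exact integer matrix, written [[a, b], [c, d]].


[[12, 0], [-6, 6]]

(a2 ⊕ a1) = [[3, 0], [0, -6]]
(a4 ⊕ (a2 ⊕ a1)) = [[0, 12], [-6, -12]]
((a4 ⊕ (a2 ⊕ a1)) ⊕ a3) = [[12, 0], [-6, 6]]


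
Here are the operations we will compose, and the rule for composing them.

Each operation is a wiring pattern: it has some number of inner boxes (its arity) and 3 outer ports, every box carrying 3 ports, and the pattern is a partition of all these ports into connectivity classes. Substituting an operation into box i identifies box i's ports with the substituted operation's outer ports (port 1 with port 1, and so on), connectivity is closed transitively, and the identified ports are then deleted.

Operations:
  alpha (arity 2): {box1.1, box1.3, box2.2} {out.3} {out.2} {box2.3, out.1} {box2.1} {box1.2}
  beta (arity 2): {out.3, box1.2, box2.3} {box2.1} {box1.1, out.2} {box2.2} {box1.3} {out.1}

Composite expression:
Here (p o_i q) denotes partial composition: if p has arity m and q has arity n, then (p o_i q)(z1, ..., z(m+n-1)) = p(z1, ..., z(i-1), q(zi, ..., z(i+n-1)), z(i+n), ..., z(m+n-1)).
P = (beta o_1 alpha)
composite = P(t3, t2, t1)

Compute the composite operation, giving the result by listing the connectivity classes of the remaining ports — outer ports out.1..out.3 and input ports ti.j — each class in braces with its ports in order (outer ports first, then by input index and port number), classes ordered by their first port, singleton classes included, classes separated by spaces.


Connectivity passes through glued beta-boundaries; trace each wire chain.
the subtree at alpha composes to {out.1, t2.3} {out.2} {out.3} {t2.1} {t2.2, t3.1, t3.3} {t3.2} on (t3, t2); out.j = own outer ports
the subtree at beta composes to {out.1} {out.2, t2.3} {out.3, t1.3} {t1.1} {t1.2} {t2.1} {t2.2, t3.1, t3.3} {t3.2} on (t3, t2, t1); out.j = own outer ports

{out.1} {out.2, t2.3} {out.3, t1.3} {t1.1} {t1.2} {t2.1} {t2.2, t3.1, t3.3} {t3.2}


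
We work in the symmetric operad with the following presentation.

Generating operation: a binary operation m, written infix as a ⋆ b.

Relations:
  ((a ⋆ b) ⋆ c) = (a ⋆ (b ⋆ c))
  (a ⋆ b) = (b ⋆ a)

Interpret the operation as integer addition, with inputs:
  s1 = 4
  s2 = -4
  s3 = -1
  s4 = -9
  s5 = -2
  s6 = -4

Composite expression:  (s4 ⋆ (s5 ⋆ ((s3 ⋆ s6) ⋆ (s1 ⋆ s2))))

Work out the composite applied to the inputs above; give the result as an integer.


-16

(s3 ⋆ s6) = -5
(s1 ⋆ s2) = 0
((s3 ⋆ s6) ⋆ (s1 ⋆ s2)) = -5
(s5 ⋆ ((s3 ⋆ s6) ⋆ (s1 ⋆ s2))) = -7
(s4 ⋆ (s5 ⋆ ((s3 ⋆ s6) ⋆ (s1 ⋆ s2)))) = -16


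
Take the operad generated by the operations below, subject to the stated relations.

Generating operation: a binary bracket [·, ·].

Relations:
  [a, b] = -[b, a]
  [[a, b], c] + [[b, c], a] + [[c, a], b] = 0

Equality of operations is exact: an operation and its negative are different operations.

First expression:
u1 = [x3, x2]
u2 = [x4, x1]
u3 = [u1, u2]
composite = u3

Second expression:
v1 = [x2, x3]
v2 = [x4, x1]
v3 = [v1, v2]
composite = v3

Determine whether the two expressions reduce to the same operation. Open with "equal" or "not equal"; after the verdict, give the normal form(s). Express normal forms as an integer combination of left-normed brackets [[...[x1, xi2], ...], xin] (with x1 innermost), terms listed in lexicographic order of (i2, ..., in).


not equal — first -[[[x1, x4], x2], x3] + [[[x1, x4], x3], x2], second [[[x1, x4], x2], x3] - [[[x1, x4], x3], x2]

The first expression reduces to -[[[x1, x4], x2], x3] + [[[x1, x4], x3], x2]
The second expression reduces to [[[x1, x4], x2], x3] - [[[x1, x4], x3], x2]
Different reductions; not equal.


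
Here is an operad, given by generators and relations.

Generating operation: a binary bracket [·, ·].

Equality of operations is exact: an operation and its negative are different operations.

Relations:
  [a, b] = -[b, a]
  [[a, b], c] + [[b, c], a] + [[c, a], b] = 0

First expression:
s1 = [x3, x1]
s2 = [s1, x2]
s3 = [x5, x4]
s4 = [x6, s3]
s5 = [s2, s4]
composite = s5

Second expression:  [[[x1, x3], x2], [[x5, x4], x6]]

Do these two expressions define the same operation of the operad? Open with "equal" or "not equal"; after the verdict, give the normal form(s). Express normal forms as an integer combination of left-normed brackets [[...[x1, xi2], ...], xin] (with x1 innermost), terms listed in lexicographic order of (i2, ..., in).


equal; the common form is -[[[[[x1, x3], x2], x4], x5], x6] + [[[[[x1, x3], x2], x5], x4], x6] + [[[[[x1, x3], x2], x6], x4], x5] - [[[[[x1, x3], x2], x6], x5], x4]

Normal form of the first expression: -[[[[[x1, x3], x2], x4], x5], x6] + [[[[[x1, x3], x2], x5], x4], x6] + [[[[[x1, x3], x2], x6], x4], x5] - [[[[[x1, x3], x2], x6], x5], x4]
Normal form of the second expression: -[[[[[x1, x3], x2], x4], x5], x6] + [[[[[x1, x3], x2], x5], x4], x6] + [[[[[x1, x3], x2], x6], x4], x5] - [[[[[x1, x3], x2], x6], x5], x4]
The forms coincide; equal.


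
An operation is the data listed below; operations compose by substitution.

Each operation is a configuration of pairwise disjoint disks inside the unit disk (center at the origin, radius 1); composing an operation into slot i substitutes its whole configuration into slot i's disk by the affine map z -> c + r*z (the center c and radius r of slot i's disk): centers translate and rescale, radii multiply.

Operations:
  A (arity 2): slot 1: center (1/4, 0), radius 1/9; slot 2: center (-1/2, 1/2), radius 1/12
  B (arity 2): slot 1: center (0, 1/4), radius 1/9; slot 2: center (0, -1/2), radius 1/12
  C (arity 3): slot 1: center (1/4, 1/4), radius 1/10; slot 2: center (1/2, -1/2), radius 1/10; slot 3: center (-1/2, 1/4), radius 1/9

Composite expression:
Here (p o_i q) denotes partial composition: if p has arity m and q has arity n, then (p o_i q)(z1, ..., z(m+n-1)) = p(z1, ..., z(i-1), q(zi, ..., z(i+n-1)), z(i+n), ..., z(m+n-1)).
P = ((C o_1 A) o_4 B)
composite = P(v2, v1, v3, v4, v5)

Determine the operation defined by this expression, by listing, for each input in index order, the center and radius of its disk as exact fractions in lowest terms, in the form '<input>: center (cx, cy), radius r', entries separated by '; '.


Below C, radii multiply path by path; the v-disk centers shift.
tracing v2 down its 2-map path: center (11/40, 1/4), radius 1/90
tracing v1 down its 2-map path: center (1/5, 3/10), radius 1/120
tracing v3 down its 1-map path: center (1/2, -1/2), radius 1/10
tracing v4 down its 2-map path: center (-1/2, 5/18), radius 1/81
tracing v5 down its 2-map path: center (-1/2, 7/36), radius 1/108

v1: center (1/5, 3/10), radius 1/120; v2: center (11/40, 1/4), radius 1/90; v3: center (1/2, -1/2), radius 1/10; v4: center (-1/2, 5/18), radius 1/81; v5: center (-1/2, 7/36), radius 1/108


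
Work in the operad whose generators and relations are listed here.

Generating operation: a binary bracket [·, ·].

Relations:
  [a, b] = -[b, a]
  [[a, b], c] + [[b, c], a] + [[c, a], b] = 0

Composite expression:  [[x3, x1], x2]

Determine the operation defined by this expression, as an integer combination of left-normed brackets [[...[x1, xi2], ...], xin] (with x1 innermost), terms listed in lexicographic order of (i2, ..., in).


-[[x1, x3], x2]

Expand each bracket as ab - ba; the x1-initial words give the coefficients.
Composite bracket: [[x3, x1], x2]
Full expansion: 4 signed words from ab - ba (2^2 = 4).
Collect the words opening with x1:
  sign of x1x3x2 is -1, so it contributes -[[x1, x3], x2]


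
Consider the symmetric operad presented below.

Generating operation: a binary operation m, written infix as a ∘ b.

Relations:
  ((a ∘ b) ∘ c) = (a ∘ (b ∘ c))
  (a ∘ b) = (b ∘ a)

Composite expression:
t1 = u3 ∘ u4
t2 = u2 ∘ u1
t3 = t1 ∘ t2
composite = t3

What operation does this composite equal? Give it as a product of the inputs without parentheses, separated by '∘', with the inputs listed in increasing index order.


u1 ∘ u2 ∘ u3 ∘ u4

Key point: m commutes, so take the u-inputs in any fixed order.
(u3 ∘ u4) flattens to u3 ∘ u4
(u2 ∘ u1) flattens to u2 ∘ u1
((u3 ∘ u4) ∘ (u2 ∘ u1)) flattens to u3 ∘ u4 ∘ u2 ∘ u1
putting the inputs in ascending order: u1 ∘ u2 ∘ u3 ∘ u4


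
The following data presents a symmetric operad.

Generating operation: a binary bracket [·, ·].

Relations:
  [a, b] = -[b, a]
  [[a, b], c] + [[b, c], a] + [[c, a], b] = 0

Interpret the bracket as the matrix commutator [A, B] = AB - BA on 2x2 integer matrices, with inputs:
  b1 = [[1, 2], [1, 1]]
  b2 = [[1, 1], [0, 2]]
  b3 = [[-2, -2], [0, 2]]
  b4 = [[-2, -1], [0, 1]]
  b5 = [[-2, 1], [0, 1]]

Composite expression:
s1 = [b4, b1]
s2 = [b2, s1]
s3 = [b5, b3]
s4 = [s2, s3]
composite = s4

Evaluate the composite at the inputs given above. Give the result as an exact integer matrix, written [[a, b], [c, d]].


[[-30, 60], [0, 30]]

[b4, b1] = [[-1, -6], [3, 1]]
[b2, [b4, b1]] = [[3, 8], [3, -3]]
[b5, b3] = [[0, 10], [0, 0]]
[[b2, [b4, b1]], [b5, b3]] = [[-30, 60], [0, 30]]


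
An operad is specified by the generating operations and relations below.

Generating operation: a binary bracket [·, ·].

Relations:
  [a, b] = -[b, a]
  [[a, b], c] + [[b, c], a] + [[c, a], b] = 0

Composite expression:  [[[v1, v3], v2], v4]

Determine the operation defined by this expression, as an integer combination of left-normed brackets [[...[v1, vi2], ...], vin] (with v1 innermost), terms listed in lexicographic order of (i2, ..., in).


[[[v1, v3], v2], v4]

In the tensor algebra, words opening v1 carry the v1-anchored form.
Composite bracket: [[[v1, v3], v2], v4]
Expanding via [a, b] = ab - ba: 8 signed words (2^3 = 8).
Collect the words opening with v1:
  v1v3v2v4 (sign +1) contributes +[[[v1, v3], v2], v4]


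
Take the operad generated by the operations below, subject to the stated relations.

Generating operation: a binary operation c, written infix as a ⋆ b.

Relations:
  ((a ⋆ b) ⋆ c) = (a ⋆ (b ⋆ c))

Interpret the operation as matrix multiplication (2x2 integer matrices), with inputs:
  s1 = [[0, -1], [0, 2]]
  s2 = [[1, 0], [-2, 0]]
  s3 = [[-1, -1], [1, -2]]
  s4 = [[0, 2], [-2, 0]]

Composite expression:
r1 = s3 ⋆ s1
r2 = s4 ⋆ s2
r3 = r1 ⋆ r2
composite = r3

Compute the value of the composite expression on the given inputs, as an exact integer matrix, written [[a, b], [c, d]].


(s3 ⋆ s1) = [[0, -1], [0, -5]]
(s4 ⋆ s2) = [[-4, 0], [-2, 0]]
((s3 ⋆ s1) ⋆ (s4 ⋆ s2)) = [[2, 0], [10, 0]]

[[2, 0], [10, 0]]


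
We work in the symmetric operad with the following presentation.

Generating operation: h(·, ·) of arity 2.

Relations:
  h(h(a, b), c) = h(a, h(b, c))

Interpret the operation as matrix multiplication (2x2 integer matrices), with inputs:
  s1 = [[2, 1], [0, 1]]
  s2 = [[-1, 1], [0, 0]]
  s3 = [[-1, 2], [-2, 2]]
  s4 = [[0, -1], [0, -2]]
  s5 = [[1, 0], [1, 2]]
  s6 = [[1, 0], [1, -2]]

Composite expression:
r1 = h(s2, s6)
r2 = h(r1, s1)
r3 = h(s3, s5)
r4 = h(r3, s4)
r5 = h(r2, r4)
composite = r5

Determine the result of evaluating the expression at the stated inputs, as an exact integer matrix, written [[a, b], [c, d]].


[[0, 16], [0, 0]]


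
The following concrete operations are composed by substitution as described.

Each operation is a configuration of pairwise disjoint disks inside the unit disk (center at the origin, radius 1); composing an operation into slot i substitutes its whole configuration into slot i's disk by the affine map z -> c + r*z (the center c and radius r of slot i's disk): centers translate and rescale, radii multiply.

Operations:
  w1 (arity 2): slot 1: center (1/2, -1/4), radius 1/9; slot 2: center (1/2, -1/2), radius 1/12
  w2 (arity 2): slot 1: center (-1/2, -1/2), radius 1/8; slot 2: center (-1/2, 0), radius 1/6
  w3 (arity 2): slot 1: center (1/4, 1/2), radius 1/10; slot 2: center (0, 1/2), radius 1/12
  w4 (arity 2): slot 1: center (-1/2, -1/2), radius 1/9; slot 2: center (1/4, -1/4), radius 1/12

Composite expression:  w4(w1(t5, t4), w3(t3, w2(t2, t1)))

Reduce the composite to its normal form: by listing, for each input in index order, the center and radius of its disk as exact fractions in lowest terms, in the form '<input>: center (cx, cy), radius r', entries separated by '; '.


t1: center (71/288, -5/24), radius 1/864; t2: center (71/288, -61/288), radius 1/1152; t3: center (13/48, -5/24), radius 1/120; t4: center (-4/9, -5/9), radius 1/108; t5: center (-4/9, -19/36), radius 1/81

Below w4, radii multiply path by path; the t-disk centers shift.
input t5: applying the 2 nested substitutions gives center (-4/9, -19/36), radius 1/81
input t4: applying the 2 nested substitutions gives center (-4/9, -5/9), radius 1/108
input t3: applying the 2 nested substitutions gives center (13/48, -5/24), radius 1/120
input t2: applying the 3 nested substitutions gives center (71/288, -61/288), radius 1/1152
input t1: applying the 3 nested substitutions gives center (71/288, -5/24), radius 1/864


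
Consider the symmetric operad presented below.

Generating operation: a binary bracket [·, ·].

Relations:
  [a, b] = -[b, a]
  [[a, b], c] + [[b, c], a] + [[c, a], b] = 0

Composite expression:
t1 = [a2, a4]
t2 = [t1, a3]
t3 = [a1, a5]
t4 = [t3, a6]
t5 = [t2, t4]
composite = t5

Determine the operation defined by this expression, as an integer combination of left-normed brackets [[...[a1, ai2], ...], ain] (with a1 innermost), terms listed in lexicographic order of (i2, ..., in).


Expand each bracket as ab - ba; the a1-initial words give the coefficients.
Composite bracket: [[[a2, a4], a3], [[a1, a5], a6]]
Each bracket splits as ab - ba, giving 32 signed words (2^5 = 32).
Collect the words opening with a1:
  the word a1a5a6a2a4a3 carries sign -1 and contributes -[[[[[a1, a5], a6], a2], a4], a3]
  the word a1a5a6a3a2a4 carries sign +1 and contributes +[[[[[a1, a5], a6], a3], a2], a4]
  the word a1a5a6a3a4a2 carries sign -1 and contributes -[[[[[a1, a5], a6], a3], a4], a2]
  the word a1a5a6a4a2a3 carries sign +1 and contributes +[[[[[a1, a5], a6], a4], a2], a3]

-[[[[[a1, a5], a6], a2], a4], a3] + [[[[[a1, a5], a6], a3], a2], a4] - [[[[[a1, a5], a6], a3], a4], a2] + [[[[[a1, a5], a6], a4], a2], a3]


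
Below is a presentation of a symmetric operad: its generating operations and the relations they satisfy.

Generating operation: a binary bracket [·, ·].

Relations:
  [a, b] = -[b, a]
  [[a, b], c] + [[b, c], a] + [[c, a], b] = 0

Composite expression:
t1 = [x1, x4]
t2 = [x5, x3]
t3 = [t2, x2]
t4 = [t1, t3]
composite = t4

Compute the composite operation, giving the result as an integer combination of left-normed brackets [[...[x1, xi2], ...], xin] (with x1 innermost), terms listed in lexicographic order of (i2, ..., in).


Skip Jacobi rewriting: expand, keep x1-initial words, read off terms.
Composite bracket: [[x1, x4], [[x5, x3], x2]]
Under [a, b] = ab - ba we get 16 signed associative words (2^4 = 16).
Words beginning with x1 determine it all:
  x1x4x2x3x5 appears with sign +1, giving the term +[[[[x1, x4], x2], x3], x5]
  x1x4x2x5x3 appears with sign -1, giving the term -[[[[x1, x4], x2], x5], x3]
  x1x4x3x5x2 appears with sign -1, giving the term -[[[[x1, x4], x3], x5], x2]
  x1x4x5x3x2 appears with sign +1, giving the term +[[[[x1, x4], x5], x3], x2]

[[[[x1, x4], x2], x3], x5] - [[[[x1, x4], x2], x5], x3] - [[[[x1, x4], x3], x5], x2] + [[[[x1, x4], x5], x3], x2]


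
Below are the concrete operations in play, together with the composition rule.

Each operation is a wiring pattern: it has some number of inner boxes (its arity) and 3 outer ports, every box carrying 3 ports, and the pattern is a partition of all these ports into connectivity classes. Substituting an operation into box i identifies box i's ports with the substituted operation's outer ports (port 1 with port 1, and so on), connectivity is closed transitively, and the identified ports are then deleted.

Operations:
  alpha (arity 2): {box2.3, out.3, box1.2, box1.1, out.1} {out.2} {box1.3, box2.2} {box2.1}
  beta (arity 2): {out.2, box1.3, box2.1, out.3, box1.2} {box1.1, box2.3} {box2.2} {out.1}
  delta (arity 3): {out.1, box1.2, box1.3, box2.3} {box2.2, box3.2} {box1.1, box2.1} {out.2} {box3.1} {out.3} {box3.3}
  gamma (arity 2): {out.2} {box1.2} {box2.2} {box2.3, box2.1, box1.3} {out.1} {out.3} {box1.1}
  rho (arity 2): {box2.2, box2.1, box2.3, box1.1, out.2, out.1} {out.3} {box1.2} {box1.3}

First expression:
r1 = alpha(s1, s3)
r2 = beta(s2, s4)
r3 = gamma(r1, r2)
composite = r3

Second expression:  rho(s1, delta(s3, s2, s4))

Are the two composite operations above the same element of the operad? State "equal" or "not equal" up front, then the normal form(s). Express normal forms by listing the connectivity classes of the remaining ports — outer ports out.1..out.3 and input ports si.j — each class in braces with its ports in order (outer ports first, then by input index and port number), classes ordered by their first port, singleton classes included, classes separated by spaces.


not equal; the first gives {out.1} {out.2} {out.3} {s1.1, s1.2, s2.2, s2.3, s3.3, s4.1} {s1.3, s3.2} {s2.1, s4.3} {s3.1} {s4.2} and the second {out.1, out.2, s1.1, s2.3, s3.2, s3.3} {out.3} {s1.2} {s1.3} {s2.1, s3.1} {s2.2, s4.2} {s4.1} {s4.3}

Reducing the first expression gives {out.1} {out.2} {out.3} {s1.1, s1.2, s2.2, s2.3, s3.3, s4.1} {s1.3, s3.2} {s2.1, s4.3} {s3.1} {s4.2}
Reducing the second expression gives {out.1, out.2, s1.1, s2.3, s3.2, s3.3} {out.3} {s1.2} {s1.3} {s2.1, s3.1} {s2.2, s4.2} {s4.1} {s4.3}
The normal forms differ: not equal.


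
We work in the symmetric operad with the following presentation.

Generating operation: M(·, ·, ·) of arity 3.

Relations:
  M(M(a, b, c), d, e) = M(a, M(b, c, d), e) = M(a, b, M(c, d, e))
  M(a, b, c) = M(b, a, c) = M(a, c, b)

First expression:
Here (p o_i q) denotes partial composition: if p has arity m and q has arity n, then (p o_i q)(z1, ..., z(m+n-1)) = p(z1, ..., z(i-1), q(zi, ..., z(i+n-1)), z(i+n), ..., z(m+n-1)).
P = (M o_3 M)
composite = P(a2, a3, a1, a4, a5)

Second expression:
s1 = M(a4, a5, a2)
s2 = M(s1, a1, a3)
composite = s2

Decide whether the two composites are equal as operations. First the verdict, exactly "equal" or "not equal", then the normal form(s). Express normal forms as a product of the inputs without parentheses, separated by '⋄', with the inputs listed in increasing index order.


Reducing the first expression gives a1 ⋄ a2 ⋄ a3 ⋄ a4 ⋄ a5
Reducing the second expression gives a1 ⋄ a2 ⋄ a3 ⋄ a4 ⋄ a5
One common form — equal.

equal — both sides give a1 ⋄ a2 ⋄ a3 ⋄ a4 ⋄ a5


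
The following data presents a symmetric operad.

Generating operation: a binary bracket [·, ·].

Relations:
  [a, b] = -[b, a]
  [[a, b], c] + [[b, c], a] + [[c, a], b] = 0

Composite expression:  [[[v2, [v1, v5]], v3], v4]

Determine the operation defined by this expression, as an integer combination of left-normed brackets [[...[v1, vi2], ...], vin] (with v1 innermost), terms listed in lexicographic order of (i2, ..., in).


A multilinear Lie element is pinned by v1-initial words (v1 innermost).
Composite bracket: [[[v2, [v1, v5]], v3], v4]
The bracket unfolds into 16 signed words via [a, b] = ab - ba (2^4 = 16).
Coefficients come from the v1-initial words:
  word v1v5v2v3v4 has sign -1, contributing -[[[[v1, v5], v2], v3], v4]

-[[[[v1, v5], v2], v3], v4]


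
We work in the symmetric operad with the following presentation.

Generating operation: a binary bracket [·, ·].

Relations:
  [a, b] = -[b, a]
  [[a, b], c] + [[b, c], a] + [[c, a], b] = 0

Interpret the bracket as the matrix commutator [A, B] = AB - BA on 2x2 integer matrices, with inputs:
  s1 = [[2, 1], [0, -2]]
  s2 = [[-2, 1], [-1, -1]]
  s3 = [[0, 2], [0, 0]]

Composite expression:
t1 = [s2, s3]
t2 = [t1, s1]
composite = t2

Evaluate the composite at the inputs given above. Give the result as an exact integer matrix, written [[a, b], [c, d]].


[s2, s3] = [[2, -2], [0, -2]]
[[s2, s3], s1] = [[0, 12], [0, 0]]

[[0, 12], [0, 0]]


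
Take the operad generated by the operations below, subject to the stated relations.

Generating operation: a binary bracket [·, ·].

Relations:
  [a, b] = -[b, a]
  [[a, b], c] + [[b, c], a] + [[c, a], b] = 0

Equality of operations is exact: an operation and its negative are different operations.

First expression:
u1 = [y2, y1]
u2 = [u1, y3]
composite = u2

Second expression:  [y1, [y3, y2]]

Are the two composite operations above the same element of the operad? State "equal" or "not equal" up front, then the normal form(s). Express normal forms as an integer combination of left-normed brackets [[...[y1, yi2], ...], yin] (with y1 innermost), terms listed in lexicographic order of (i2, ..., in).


not equal — first -[[y1, y2], y3], second -[[y1, y2], y3] + [[y1, y3], y2]

The first composite normalizes to -[[y1, y2], y3]
The second composite normalizes to -[[y1, y2], y3] + [[y1, y3], y2]
The normal forms differ: not equal.


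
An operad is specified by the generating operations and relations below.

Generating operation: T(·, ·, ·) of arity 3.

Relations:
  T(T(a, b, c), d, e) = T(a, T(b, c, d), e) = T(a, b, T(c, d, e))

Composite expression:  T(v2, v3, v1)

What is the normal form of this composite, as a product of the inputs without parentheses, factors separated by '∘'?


v2 ∘ v3 ∘ v1

All parenthesizations of T agree; list the v-inputs left to right.
T(v2, v3, v1) reduces to v2 ∘ v3 ∘ v1


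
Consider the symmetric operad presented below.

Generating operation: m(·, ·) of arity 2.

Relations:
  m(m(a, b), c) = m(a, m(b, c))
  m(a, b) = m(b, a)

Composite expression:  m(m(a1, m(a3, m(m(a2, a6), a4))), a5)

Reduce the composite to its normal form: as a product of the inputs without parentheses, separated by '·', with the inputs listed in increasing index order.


a1 · a2 · a3 · a4 · a5 · a6


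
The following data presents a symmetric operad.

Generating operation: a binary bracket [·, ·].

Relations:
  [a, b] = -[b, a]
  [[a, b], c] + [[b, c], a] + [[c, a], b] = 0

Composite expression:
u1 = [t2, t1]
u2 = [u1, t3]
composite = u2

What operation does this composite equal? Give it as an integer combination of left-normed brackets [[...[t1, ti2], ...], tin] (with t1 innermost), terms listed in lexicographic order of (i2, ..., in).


-[[t1, t2], t3]


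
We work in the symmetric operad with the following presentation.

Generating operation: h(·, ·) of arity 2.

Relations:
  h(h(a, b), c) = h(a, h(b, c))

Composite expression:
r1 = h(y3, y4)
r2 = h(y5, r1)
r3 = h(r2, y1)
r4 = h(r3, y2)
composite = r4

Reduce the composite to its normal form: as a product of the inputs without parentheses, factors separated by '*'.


Under associativity of h, the answer is the y's in reading order.
h(y3, y4) unparenthesizes to y3 * y4
h(y5, h(y3, y4)) unparenthesizes to y5 * y3 * y4
h(h(y5, h(y3, y4)), y1) unparenthesizes to y5 * y3 * y4 * y1
h(h(h(y5, h(y3, y4)), y1), y2) unparenthesizes to y5 * y3 * y4 * y1 * y2

y5 * y3 * y4 * y1 * y2


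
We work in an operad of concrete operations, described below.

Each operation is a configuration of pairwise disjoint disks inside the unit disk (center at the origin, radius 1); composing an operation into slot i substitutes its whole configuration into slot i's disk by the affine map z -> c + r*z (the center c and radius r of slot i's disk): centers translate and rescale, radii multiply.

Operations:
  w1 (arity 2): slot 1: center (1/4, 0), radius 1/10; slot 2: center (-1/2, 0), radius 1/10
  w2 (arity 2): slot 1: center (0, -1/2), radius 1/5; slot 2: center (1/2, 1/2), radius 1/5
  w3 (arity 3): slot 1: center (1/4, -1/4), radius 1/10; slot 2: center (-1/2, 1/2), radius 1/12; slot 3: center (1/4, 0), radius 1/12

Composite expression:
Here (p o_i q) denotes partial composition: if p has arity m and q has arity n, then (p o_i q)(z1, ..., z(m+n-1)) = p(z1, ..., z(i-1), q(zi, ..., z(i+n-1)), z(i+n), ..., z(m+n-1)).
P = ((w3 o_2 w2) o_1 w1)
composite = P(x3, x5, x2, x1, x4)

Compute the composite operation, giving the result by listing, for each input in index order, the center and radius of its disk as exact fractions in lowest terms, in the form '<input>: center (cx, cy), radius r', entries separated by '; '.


x1: center (-11/24, 13/24), radius 1/60; x2: center (-1/2, 11/24), radius 1/60; x3: center (11/40, -1/4), radius 1/100; x4: center (1/4, 0), radius 1/12; x5: center (1/5, -1/4), radius 1/100

Only the slot chain above each x matters under w3; compose those maps.
input x3: applying the 2 nested substitutions gives center (11/40, -1/4), radius 1/100
input x5: applying the 2 nested substitutions gives center (1/5, -1/4), radius 1/100
input x2: applying the 2 nested substitutions gives center (-1/2, 11/24), radius 1/60
input x1: applying the 2 nested substitutions gives center (-11/24, 13/24), radius 1/60
input x4: applying the 1 nested substitution gives center (1/4, 0), radius 1/12


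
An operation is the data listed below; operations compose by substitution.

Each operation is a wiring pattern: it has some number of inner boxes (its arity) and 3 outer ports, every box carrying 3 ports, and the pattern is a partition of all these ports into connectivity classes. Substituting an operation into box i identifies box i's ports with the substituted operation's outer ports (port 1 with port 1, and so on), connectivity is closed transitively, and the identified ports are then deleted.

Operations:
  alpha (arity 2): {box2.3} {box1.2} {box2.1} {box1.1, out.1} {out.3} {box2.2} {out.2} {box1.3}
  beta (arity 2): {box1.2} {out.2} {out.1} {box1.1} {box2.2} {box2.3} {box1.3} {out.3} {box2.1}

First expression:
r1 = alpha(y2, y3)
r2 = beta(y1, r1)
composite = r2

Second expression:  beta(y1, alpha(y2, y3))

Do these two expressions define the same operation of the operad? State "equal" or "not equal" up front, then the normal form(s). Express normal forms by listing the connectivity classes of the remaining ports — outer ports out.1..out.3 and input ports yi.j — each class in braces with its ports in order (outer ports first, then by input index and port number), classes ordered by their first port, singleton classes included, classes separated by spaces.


equal: each reduces to {out.1} {out.2} {out.3} {y1.1} {y1.2} {y1.3} {y2.1} {y2.2} {y2.3} {y3.1} {y3.2} {y3.3}

Normal form of the first expression: {out.1} {out.2} {out.3} {y1.1} {y1.2} {y1.3} {y2.1} {y2.2} {y2.3} {y3.1} {y3.2} {y3.3}
Normal form of the second expression: {out.1} {out.2} {out.3} {y1.1} {y1.2} {y1.3} {y2.1} {y2.2} {y2.3} {y3.1} {y3.2} {y3.3}
The normal forms match — equal.


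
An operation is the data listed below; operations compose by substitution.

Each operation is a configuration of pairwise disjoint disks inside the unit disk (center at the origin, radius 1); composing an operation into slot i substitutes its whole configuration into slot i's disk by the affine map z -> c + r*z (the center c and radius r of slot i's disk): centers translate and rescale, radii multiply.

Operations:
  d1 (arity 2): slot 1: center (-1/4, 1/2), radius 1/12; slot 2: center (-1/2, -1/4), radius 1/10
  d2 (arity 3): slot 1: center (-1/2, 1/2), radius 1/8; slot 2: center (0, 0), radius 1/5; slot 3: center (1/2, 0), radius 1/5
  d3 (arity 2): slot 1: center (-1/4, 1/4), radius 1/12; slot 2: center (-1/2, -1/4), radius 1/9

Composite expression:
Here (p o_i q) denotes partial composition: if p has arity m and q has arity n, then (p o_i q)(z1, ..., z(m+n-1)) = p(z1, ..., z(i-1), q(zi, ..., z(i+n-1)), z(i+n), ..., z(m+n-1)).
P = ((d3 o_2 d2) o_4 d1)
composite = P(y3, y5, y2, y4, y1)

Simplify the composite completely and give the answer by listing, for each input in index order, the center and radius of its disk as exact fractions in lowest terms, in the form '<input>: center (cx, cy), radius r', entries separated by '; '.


y1: center (-41/90, -23/90), radius 1/450; y2: center (-1/2, -1/4), radius 1/45; y3: center (-1/4, 1/4), radius 1/12; y4: center (-9/20, -43/180), radius 1/540; y5: center (-5/9, -7/36), radius 1/72

Below d3, radii multiply path by path; the y-disk centers shift.
y3 passes through 1 substitution, ending at center (-1/4, 1/4), radius 1/12
y5 passes through 2 substitutions, ending at center (-5/9, -7/36), radius 1/72
y2 passes through 2 substitutions, ending at center (-1/2, -1/4), radius 1/45
y4 passes through 3 substitutions, ending at center (-9/20, -43/180), radius 1/540
y1 passes through 3 substitutions, ending at center (-41/90, -23/90), radius 1/450


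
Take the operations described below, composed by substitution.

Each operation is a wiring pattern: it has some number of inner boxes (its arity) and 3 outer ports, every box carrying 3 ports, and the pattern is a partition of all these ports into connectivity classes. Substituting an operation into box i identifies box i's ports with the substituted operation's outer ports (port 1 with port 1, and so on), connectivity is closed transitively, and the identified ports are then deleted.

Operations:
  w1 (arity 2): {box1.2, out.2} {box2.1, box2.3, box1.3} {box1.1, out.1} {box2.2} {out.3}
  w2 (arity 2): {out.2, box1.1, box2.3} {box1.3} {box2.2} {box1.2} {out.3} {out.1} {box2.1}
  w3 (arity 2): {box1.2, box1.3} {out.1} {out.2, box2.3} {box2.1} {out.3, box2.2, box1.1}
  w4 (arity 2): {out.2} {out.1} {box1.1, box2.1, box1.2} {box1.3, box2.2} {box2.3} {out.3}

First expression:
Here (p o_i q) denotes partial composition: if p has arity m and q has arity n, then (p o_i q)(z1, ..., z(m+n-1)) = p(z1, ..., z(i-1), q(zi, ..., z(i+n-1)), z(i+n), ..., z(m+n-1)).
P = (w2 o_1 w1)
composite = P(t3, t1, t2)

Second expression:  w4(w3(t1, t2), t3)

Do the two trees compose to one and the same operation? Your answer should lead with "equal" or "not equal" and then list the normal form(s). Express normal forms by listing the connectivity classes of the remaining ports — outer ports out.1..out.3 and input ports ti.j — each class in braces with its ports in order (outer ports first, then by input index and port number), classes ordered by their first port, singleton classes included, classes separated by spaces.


not equal: they reduce to {out.1} {out.2, t2.3, t3.1} {out.3} {t1.1, t1.3, t3.3} {t1.2} {t2.1} {t2.2} {t3.2} and {out.1} {out.2} {out.3} {t1.1, t2.2, t3.2} {t1.2, t1.3} {t2.1} {t2.3, t3.1} {t3.3}

Normal form of the first expression: {out.1} {out.2, t2.3, t3.1} {out.3} {t1.1, t1.3, t3.3} {t1.2} {t2.1} {t2.2} {t3.2}
Normal form of the second expression: {out.1} {out.2} {out.3} {t1.1, t2.2, t3.2} {t1.2, t1.3} {t2.1} {t2.3, t3.1} {t3.3}
The forms do not match — not equal.
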